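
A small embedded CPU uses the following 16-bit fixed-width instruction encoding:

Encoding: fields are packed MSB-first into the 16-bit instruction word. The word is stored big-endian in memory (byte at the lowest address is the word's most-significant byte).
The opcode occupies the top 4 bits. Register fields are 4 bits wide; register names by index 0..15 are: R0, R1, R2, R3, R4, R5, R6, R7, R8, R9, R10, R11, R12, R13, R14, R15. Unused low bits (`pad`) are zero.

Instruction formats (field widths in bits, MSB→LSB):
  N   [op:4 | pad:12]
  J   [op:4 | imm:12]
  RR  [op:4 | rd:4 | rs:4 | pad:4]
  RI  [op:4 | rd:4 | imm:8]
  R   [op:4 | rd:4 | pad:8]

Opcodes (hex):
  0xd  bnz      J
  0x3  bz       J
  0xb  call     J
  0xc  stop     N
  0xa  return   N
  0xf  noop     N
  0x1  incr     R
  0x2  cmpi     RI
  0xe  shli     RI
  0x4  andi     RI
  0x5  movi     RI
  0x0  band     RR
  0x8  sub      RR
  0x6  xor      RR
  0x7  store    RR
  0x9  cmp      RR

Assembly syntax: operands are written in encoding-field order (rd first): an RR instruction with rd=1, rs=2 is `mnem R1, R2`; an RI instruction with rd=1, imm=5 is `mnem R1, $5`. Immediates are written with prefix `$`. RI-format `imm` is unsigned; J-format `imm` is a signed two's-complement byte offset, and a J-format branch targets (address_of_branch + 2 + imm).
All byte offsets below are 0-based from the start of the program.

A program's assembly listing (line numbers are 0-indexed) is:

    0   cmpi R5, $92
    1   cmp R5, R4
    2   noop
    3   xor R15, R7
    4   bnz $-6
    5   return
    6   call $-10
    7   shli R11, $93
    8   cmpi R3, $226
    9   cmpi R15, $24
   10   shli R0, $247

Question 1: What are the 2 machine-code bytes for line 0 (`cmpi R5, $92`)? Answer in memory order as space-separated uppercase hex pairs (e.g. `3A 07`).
L0: cmpi op=0x2:4|rd=5:4|imm=92:8 ⇒ 0x255c ⇒ big 25 5c

25 5C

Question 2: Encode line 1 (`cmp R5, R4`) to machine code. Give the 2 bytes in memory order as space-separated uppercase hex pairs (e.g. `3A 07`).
95 40

1. cmp fields op=0x9:4|rd=5:4|rs=4:4|pad=0:4 → word 9540h → 95 40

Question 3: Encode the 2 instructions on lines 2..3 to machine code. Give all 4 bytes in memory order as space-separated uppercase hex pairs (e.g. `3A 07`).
2. noop fields op=0xf:4|pad=0:12 → word f000h → f0 00
3. xor fields op=0x6:4|rd=15:4|rs=7:4|pad=0:4 → word 6f70h → 6f 70

F0 00 6F 70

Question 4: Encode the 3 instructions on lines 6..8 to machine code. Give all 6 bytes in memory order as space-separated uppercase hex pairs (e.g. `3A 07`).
BF F6 EB 5D 23 E2

L6: call op=0xb:4|imm=-10:12 ⇒ 0xbff6 ⇒ big bf f6
L7: shli op=0xe:4|rd=11:4|imm=93:8 ⇒ 0xeb5d ⇒ big eb 5d
L8: cmpi op=0x2:4|rd=3:4|imm=226:8 ⇒ 0x23e2 ⇒ big 23 e2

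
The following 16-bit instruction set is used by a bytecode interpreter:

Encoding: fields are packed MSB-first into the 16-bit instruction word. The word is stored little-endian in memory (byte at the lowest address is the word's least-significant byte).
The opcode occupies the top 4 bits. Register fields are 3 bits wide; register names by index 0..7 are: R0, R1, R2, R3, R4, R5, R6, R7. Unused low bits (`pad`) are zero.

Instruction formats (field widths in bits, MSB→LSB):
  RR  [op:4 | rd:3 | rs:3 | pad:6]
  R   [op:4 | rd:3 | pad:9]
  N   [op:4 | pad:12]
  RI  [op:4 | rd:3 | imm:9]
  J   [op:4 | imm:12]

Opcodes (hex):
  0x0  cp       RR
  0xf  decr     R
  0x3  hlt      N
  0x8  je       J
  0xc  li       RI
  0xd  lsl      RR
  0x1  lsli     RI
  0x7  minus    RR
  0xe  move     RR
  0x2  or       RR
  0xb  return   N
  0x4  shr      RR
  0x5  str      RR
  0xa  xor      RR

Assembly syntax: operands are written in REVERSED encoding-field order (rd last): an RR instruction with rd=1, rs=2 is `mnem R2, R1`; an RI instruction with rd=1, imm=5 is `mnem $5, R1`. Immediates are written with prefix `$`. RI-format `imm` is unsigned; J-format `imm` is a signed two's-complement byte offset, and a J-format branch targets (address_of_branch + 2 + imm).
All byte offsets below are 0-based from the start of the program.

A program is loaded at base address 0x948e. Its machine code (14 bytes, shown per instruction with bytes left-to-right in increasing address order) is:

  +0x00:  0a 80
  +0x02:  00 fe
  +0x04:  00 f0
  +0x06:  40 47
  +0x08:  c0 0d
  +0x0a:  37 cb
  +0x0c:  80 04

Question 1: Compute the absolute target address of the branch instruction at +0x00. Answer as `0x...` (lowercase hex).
off 0x00: read 0a 80 as little → 0x800a
  op=0x800a>>12=0x8 ⇒ je (J)
  [11:0] imm=10 = $10
  target = base 0x948e + off 0x00 + 2 + imm 10 = 0x949a

0x949a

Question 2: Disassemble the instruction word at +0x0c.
cp R2, R2

[0c] 80 04 → 0x0480
  top 4b → 0x0 → cp [RR]
  rd@[11:9]=0x2 ⇒ R2
  rs@[8:6]=0x2 ⇒ R2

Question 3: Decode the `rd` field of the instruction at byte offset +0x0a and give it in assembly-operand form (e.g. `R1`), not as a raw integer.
@+0a  little-endian(37 cb) = 0xcb37
  opcode bits[15:12]=0xc: li/RI
  [11:9] rd=5 = R5
  [8:0] imm=311 = $311

R5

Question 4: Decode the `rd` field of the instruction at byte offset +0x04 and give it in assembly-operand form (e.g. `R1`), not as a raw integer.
@+04  little-endian(00 f0) = 0xf000
  op=0xf000>>12=0xf ⇒ decr (R)
  [11:9] rd=0 = R0

R0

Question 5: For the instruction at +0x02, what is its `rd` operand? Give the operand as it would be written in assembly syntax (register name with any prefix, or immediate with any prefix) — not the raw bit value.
@+02  little-endian(00 fe) = 0xfe00
  opcode bits[15:12]=0xf: decr/R
  rd@[11:9]=0x7 ⇒ R7

R7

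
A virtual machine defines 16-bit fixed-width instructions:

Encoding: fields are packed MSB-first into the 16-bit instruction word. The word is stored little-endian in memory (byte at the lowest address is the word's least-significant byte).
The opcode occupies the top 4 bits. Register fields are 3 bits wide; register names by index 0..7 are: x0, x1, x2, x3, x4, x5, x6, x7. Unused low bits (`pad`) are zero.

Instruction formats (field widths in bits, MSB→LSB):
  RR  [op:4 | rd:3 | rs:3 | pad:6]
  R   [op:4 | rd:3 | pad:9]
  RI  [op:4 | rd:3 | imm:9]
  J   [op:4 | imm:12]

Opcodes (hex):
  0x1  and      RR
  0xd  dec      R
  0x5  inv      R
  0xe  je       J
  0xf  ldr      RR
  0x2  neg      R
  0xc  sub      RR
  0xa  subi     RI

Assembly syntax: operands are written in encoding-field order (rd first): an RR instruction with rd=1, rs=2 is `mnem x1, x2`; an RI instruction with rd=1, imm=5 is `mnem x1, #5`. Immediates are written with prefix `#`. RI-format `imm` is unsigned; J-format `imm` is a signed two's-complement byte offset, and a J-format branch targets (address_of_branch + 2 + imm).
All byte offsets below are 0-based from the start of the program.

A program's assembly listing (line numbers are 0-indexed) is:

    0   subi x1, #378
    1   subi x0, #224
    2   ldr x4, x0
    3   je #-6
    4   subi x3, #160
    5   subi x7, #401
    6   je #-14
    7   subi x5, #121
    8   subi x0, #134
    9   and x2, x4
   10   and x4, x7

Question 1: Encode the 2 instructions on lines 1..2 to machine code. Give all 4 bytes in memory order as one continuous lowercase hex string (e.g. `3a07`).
1. subi fields op=0xa:4|rd=0:3|imm=224:9 → word a0e0h → e0 a0
2. ldr fields op=0xf:4|rd=4:3|rs=0:3|pad=0:6 → word f800h → 00 f8

e0a000f8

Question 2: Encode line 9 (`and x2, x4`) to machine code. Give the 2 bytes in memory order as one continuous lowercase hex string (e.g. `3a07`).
0015

9. and fields op=0x1:4|rd=2:3|rs=4:3|pad=0:6 → word 1500h → 00 15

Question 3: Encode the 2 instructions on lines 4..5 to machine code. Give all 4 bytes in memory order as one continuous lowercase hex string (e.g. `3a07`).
a0a691af

L4: subi op=0xa:4|rd=3:3|imm=160:9 ⇒ 0xa6a0 ⇒ little a0 a6
L5: subi op=0xa:4|rd=7:3|imm=401:9 ⇒ 0xaf91 ⇒ little 91 af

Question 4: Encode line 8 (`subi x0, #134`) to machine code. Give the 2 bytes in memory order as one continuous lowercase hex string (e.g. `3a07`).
86a0

8. subi fields op=0xa:4|rd=0:3|imm=134:9 → word a086h → 86 a0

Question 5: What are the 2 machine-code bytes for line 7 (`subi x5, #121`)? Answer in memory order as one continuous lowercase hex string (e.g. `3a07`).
79aa

7. subi fields op=0xa:4|rd=5:3|imm=121:9 → word aa79h → 79 aa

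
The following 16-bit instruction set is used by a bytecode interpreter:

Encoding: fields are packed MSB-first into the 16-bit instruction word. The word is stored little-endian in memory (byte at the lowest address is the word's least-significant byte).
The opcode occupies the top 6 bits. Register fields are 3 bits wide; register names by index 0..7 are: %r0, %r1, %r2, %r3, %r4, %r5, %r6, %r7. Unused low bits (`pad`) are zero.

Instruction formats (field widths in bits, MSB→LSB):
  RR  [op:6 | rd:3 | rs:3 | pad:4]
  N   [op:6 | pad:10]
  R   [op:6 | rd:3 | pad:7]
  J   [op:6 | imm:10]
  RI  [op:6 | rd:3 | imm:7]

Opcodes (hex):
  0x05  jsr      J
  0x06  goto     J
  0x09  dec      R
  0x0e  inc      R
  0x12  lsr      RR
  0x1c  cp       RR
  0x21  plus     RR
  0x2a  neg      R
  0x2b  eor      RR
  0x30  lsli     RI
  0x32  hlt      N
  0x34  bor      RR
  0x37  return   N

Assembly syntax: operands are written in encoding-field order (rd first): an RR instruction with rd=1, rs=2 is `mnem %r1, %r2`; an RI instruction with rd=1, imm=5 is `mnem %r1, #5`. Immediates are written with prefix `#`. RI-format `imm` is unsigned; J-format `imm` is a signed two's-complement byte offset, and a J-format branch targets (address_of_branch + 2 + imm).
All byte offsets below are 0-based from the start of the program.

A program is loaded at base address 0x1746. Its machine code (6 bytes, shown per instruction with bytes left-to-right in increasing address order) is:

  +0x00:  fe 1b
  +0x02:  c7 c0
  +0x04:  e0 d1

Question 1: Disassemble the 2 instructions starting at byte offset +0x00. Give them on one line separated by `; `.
+0x00: fe 1b ⇒ word 0x1bfe (little)
  op=0x1bfe>>10=0x6 ⇒ goto (J)
  imm: (w>>0)&0x3ff=0x3fe (s10→-2) → #-2
+0x02: c7 c0 ⇒ word 0xc0c7 (little)
  op=0xc0c7>>10=0x30 ⇒ lsli (RI)
  rd: (w>>7)&0x7=0x1 → %r1
  imm: (w>>0)&0x7f=0x47 → #71

goto #-2; lsli %r1, #71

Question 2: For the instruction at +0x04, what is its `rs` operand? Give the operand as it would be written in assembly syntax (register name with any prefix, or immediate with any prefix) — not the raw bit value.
%r6

off 0x04: read e0 d1 as little → 0xd1e0
  opcode bits[15:10]=0x34: bor/RR
  [9:7] rd=3 = %r3
  [6:4] rs=6 = %r6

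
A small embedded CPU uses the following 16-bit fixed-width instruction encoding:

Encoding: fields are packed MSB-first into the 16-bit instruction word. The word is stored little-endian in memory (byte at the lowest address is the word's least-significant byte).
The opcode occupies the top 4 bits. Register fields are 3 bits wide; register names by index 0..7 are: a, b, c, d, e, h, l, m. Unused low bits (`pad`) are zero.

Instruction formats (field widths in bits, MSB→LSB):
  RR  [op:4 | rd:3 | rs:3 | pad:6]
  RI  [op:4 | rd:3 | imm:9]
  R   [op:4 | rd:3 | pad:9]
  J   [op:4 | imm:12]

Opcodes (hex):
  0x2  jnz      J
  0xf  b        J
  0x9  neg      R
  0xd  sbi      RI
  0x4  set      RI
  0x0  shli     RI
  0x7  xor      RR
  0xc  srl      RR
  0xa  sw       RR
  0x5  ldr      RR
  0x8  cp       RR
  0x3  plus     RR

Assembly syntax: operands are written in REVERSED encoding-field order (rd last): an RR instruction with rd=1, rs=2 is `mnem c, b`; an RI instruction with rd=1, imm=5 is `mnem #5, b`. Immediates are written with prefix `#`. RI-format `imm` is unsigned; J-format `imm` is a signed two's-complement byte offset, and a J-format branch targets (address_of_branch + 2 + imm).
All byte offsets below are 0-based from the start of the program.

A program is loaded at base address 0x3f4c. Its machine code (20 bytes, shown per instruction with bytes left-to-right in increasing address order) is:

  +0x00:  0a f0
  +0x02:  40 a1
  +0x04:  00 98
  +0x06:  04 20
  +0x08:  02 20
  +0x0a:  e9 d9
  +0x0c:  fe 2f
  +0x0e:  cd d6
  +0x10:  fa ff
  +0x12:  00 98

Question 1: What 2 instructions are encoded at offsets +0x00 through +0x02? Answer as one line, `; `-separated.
off 0x00: read 0a f0 as little → 0xf00a
  op=0xf00a>>12=0xf ⇒ b (J)
  imm: (w>>0)&0xfff=0xa → #10
off 0x02: read 40 a1 as little → 0xa140
  op=0xa140>>12=0xa ⇒ sw (RR)
  rd: (w>>9)&0x7=0x0 → a
  rs: (w>>6)&0x7=0x5 → h

b #10; sw h, a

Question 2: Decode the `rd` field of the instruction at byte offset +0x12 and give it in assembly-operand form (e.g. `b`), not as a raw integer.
e

off 0x12: read 00 98 as little → 0x9800
  opcode bits[15:12]=0x9: neg/R
  [11:9] rd=4 = e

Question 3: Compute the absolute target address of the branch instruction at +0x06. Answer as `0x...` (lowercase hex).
@+06  little-endian(04 20) = 0x2004
  top 4b → 0x2 → jnz [J]
  [11:0] imm=4 = #4
  target = base 0x3f4c + off 0x06 + 2 + imm 4 = 0x3f58

0x3f58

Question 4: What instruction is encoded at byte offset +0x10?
off 0x10: read fa ff as little → 0xfffa
  top 4b → 0xf → b [J]
  imm@[11:0]=0xffa (s12→-6) ⇒ #-6

b #-6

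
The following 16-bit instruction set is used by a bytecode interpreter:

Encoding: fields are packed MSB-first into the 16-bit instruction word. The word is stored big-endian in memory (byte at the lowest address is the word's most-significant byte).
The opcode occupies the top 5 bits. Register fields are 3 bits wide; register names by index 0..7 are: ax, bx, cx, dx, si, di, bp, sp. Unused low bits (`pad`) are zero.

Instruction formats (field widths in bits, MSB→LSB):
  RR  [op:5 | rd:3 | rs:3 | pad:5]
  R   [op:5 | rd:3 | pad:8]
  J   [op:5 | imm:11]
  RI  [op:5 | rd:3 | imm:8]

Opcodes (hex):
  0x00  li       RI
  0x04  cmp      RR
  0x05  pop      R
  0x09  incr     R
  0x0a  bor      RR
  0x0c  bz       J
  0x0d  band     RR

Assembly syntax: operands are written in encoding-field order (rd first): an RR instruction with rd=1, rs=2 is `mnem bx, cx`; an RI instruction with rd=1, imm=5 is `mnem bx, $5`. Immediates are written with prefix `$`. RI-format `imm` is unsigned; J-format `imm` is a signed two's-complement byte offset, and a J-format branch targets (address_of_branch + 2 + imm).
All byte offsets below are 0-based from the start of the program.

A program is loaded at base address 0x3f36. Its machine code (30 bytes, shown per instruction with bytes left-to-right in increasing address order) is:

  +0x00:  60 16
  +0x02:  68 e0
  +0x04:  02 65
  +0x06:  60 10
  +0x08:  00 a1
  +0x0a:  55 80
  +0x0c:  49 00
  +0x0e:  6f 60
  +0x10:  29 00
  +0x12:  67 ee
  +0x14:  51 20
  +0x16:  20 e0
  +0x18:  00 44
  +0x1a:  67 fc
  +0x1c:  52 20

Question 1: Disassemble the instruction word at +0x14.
+0x14: 51 20 ⇒ word 0x5120 (big)
  top 5b → 0xa → bor [RR]
  rd: (w>>8)&0x7=0x1 → bx
  rs: (w>>5)&0x7=0x1 → bx

bor bx, bx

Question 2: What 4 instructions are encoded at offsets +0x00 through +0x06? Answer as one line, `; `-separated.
[00] 60 16 → 0x6016
  top 5b → 0xc → bz [J]
  imm: (w>>0)&0x7ff=0x16 → $22
[02] 68 e0 → 0x68e0
  top 5b → 0xd → band [RR]
  rd: (w>>8)&0x7=0x0 → ax
  rs: (w>>5)&0x7=0x7 → sp
[04] 02 65 → 0x0265
  top 5b → 0x0 → li [RI]
  rd: (w>>8)&0x7=0x2 → cx
  imm: (w>>0)&0xff=0x65 → $101
[06] 60 10 → 0x6010
  top 5b → 0xc → bz [J]
  imm: (w>>0)&0x7ff=0x10 → $16

bz $22; band ax, sp; li cx, $101; bz $16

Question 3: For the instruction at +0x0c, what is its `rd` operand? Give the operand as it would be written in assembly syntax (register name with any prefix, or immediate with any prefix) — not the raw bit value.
+0x0c: 49 00 ⇒ word 0x4900 (big)
  top 5b → 0x9 → incr [R]
  [10:8] rd=1 = bx

bx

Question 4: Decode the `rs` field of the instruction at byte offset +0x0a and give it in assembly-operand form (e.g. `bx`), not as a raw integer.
+0x0a: 55 80 ⇒ word 0x5580 (big)
  opcode bits[15:11]=0xa: bor/RR
  rd@[10:8]=0x5 ⇒ di
  rs@[7:5]=0x4 ⇒ si

si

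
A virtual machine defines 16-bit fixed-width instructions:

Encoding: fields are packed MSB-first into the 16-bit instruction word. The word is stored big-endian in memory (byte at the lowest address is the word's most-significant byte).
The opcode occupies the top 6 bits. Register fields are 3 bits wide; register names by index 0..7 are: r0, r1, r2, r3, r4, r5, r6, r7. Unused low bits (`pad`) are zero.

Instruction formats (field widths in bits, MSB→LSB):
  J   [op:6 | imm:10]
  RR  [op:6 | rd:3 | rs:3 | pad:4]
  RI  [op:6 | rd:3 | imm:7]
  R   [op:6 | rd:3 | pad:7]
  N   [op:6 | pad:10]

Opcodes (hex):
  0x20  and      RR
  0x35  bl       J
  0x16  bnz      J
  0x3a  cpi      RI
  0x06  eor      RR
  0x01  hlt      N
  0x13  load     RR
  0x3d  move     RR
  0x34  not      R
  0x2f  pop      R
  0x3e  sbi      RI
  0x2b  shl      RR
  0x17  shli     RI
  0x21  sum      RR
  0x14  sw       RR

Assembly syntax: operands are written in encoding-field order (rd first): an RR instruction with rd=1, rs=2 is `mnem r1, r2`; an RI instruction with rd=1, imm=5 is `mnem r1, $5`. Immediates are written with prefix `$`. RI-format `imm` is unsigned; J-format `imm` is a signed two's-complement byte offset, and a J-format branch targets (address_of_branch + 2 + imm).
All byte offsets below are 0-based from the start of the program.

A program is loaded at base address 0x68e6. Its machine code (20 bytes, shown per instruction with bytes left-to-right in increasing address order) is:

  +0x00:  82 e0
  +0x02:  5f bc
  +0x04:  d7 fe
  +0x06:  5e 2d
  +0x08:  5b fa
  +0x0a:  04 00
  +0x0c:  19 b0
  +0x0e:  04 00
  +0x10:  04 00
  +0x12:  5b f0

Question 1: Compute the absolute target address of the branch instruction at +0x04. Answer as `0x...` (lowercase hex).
off 0x04: read d7 fe as big → 0xd7fe
  opcode bits[15:10]=0x35: bl/J
  imm: (w>>0)&0x3ff=0x3fe (s10→-2) → $-2
  target = base 0x68e6 + off 0x04 + 2 + imm -2 = 0x68ea

0x68ea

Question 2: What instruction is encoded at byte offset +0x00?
and r5, r6

+0x00: 82 e0 ⇒ word 0x82e0 (big)
  opcode bits[15:10]=0x20: and/RR
  rd@[9:7]=0x5 ⇒ r5
  rs@[6:4]=0x6 ⇒ r6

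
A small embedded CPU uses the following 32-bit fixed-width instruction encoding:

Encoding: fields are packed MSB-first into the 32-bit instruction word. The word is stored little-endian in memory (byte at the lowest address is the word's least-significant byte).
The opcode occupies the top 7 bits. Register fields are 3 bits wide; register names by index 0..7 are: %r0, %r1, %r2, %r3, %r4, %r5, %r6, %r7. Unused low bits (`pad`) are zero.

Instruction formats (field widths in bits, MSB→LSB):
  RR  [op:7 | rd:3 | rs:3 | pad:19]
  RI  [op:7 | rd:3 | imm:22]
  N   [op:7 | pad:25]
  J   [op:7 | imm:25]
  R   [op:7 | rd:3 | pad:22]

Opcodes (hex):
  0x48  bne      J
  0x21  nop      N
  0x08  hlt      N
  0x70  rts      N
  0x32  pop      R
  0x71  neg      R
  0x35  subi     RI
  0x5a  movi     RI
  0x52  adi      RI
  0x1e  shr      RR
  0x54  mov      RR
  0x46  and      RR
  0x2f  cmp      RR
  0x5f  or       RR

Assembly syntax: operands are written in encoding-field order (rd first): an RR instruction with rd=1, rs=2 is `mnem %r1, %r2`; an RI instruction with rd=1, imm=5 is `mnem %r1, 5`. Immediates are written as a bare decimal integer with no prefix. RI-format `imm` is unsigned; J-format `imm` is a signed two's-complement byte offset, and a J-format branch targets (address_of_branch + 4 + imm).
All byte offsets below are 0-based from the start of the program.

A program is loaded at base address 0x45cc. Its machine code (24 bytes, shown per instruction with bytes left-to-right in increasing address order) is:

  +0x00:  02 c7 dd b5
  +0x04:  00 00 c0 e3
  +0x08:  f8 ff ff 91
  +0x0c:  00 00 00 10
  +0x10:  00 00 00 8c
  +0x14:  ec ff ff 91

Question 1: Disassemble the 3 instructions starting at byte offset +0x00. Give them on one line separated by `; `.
+0x00: 02 c7 dd b5 ⇒ word 0xb5ddc702 (little)
  op=0xb5ddc702>>25=0x5a ⇒ movi (RI)
  [24:22] rd=7 = %r7
  [21:0] imm=1951490 = 1951490
+0x04: 00 00 c0 e3 ⇒ word 0xe3c00000 (little)
  op=0xe3c00000>>25=0x71 ⇒ neg (R)
  [24:22] rd=7 = %r7
+0x08: f8 ff ff 91 ⇒ word 0x91fffff8 (little)
  op=0x91fffff8>>25=0x48 ⇒ bne (J)
  [24:0] imm=33554424 (s25→-8) = -8

movi %r7, 1951490; neg %r7; bne -8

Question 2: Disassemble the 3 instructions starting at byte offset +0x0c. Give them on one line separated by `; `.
+0x0c: 00 00 00 10 ⇒ word 0x10000000 (little)
  opcode bits[31:25]=0x8: hlt/N
+0x10: 00 00 00 8c ⇒ word 0x8c000000 (little)
  opcode bits[31:25]=0x46: and/RR
  [24:22] rd=0 = %r0
  [21:19] rs=0 = %r0
+0x14: ec ff ff 91 ⇒ word 0x91ffffec (little)
  opcode bits[31:25]=0x48: bne/J
  [24:0] imm=33554412 (s25→-20) = -20

hlt; and %r0, %r0; bne -20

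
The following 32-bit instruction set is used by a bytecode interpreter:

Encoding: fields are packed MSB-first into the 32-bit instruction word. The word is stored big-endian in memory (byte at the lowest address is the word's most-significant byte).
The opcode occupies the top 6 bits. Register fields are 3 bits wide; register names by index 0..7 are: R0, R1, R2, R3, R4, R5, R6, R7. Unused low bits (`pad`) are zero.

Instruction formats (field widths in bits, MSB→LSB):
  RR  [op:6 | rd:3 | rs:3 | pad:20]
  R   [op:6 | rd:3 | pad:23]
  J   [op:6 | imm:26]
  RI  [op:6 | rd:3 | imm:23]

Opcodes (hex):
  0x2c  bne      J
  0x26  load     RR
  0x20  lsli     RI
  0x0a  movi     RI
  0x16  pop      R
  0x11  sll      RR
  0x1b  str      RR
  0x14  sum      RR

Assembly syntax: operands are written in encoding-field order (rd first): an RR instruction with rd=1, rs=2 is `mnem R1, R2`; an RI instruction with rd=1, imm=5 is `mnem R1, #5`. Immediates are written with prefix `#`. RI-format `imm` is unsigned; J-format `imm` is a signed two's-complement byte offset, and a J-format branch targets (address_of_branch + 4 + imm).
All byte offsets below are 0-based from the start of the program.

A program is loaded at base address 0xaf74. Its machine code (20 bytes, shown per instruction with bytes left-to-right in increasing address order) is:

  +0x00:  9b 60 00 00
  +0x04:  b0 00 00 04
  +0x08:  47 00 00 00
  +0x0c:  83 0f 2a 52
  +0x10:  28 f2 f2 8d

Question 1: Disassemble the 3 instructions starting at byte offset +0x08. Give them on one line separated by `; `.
sll R6, R0; lsli R6, #993874; movi R1, #7533197

@+08  big-endian(47 00 00 00) = 0x47000000
  opcode bits[31:26]=0x11: sll/RR
  [25:23] rd=6 = R6
  [22:20] rs=0 = R0
@+0c  big-endian(83 0f 2a 52) = 0x830f2a52
  opcode bits[31:26]=0x20: lsli/RI
  [25:23] rd=6 = R6
  [22:0] imm=993874 = #993874
@+10  big-endian(28 f2 f2 8d) = 0x28f2f28d
  opcode bits[31:26]=0xa: movi/RI
  [25:23] rd=1 = R1
  [22:0] imm=7533197 = #7533197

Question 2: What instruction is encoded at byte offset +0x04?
bne #4

[04] b0 00 00 04 → 0xb0000004
  op=0xb0000004>>26=0x2c ⇒ bne (J)
  imm@[25:0]=0x4 ⇒ #4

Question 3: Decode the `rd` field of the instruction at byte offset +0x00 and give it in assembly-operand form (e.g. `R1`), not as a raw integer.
R6

+0x00: 9b 60 00 00 ⇒ word 0x9b600000 (big)
  opcode bits[31:26]=0x26: load/RR
  rd@[25:23]=0x6 ⇒ R6
  rs@[22:20]=0x6 ⇒ R6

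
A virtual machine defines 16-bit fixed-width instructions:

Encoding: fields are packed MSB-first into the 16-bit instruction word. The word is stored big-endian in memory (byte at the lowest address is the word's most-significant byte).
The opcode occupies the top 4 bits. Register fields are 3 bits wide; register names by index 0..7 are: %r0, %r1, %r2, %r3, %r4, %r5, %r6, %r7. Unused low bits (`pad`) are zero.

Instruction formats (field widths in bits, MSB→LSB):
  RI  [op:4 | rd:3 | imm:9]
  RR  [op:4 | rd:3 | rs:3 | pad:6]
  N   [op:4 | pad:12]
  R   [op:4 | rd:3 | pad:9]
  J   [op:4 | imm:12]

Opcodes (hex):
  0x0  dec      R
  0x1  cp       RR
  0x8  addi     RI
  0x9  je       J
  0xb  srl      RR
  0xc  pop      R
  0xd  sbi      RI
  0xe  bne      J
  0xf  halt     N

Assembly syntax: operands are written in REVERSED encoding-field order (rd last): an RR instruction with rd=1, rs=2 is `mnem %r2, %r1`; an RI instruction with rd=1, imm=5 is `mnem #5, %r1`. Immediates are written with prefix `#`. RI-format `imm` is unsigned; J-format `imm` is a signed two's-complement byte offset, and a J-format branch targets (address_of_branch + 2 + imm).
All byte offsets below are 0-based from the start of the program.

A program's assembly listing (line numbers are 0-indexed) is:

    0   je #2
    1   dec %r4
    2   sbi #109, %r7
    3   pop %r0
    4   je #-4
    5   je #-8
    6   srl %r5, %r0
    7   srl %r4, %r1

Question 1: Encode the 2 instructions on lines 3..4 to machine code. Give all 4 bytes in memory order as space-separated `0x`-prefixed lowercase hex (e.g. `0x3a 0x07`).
0xc0 0x00 0x9f 0xfc

L3: pop op=0xc:4|rd=0:3|pad=0:9 ⇒ 0xc000 ⇒ big c0 00
L4: je op=0x9:4|imm=-4:12 ⇒ 0x9ffc ⇒ big 9f fc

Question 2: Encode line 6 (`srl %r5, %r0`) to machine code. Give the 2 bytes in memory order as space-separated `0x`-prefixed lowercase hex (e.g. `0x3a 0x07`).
0xb1 0x40

6. srl fields op=0xb:4|rd=0:3|rs=5:3|pad=0:6 → word b140h → b1 40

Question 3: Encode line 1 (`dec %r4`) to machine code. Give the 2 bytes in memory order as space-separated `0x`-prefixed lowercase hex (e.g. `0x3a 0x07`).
0x08 0x00

line 1 (dec): pack op=0x0:4|rd=4:3|pad=0:9 = 0x0800; big→ 08 00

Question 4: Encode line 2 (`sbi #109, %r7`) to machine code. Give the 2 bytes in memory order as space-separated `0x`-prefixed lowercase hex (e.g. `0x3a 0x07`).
L2: sbi op=0xd:4|rd=7:3|imm=109:9 ⇒ 0xde6d ⇒ big de 6d

0xde 0x6d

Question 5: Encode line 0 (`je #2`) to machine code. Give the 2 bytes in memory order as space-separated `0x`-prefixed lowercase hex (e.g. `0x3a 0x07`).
0. je fields op=0x9:4|imm=2:12 → word 9002h → 90 02

0x90 0x02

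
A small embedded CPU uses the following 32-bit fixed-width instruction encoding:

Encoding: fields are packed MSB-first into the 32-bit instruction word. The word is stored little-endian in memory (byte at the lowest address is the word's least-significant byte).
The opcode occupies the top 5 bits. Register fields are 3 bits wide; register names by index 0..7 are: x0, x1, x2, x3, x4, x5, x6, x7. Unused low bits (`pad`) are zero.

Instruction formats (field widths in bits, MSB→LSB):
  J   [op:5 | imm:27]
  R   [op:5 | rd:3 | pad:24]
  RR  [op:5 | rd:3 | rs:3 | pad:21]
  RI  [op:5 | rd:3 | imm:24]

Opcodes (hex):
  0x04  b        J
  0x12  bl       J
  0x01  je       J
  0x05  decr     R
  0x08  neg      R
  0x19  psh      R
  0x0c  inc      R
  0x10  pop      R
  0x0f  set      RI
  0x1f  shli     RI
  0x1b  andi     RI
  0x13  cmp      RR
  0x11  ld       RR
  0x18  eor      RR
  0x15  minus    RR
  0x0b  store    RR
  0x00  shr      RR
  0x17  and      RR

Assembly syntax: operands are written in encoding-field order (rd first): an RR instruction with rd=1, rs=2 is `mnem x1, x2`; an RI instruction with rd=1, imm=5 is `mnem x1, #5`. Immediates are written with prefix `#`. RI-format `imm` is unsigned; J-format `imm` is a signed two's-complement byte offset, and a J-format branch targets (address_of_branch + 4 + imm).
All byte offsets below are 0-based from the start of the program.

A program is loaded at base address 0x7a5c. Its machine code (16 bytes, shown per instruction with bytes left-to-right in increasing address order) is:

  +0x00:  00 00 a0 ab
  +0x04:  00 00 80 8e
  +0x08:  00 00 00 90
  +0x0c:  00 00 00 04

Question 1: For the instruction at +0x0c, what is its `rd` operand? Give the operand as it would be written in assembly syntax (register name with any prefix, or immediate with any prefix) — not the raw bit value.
[0c] 00 00 00 04 → 0x04000000
  opcode bits[31:27]=0x0: shr/RR
  [26:24] rd=4 = x4
  [23:21] rs=0 = x0

x4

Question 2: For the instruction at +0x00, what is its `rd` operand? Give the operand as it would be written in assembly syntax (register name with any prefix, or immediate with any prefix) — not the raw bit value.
off 0x00: read 00 00 a0 ab as little → 0xaba00000
  opcode bits[31:27]=0x15: minus/RR
  rd: (w>>24)&0x7=0x3 → x3
  rs: (w>>21)&0x7=0x5 → x5

x3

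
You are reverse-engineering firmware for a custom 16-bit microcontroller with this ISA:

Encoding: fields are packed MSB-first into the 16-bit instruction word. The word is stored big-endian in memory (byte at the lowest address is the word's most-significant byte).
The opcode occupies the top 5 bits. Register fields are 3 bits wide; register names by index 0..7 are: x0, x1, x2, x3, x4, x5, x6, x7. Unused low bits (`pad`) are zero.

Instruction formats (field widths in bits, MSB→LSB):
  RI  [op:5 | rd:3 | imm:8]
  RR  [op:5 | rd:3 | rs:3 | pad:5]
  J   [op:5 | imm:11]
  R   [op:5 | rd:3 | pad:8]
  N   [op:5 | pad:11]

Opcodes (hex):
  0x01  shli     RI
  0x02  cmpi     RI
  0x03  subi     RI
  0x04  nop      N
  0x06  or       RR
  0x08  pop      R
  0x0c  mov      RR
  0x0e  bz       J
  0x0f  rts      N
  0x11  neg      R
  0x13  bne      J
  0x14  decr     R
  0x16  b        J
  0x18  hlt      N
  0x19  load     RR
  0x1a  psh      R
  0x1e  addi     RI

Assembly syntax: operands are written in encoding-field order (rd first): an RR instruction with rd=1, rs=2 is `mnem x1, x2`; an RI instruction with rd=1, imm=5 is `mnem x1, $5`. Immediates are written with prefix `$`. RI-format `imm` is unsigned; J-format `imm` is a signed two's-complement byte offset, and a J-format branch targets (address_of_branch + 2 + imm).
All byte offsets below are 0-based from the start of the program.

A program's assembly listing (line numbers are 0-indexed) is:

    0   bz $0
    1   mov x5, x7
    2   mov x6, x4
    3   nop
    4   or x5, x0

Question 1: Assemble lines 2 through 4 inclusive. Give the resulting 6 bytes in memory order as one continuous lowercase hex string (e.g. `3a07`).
668020003500

L2: mov op=0xc:5|rd=6:3|rs=4:3|pad=0:5 ⇒ 0x6680 ⇒ big 66 80
L3: nop op=0x4:5|pad=0:11 ⇒ 0x2000 ⇒ big 20 00
L4: or op=0x6:5|rd=5:3|rs=0:3|pad=0:5 ⇒ 0x3500 ⇒ big 35 00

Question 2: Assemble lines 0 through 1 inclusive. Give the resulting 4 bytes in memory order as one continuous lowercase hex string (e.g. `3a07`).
700065e0

line 0 (bz): pack op=0xe:5|imm=0:11 = 0x7000; big→ 70 00
line 1 (mov): pack op=0xc:5|rd=5:3|rs=7:3|pad=0:5 = 0x65e0; big→ 65 e0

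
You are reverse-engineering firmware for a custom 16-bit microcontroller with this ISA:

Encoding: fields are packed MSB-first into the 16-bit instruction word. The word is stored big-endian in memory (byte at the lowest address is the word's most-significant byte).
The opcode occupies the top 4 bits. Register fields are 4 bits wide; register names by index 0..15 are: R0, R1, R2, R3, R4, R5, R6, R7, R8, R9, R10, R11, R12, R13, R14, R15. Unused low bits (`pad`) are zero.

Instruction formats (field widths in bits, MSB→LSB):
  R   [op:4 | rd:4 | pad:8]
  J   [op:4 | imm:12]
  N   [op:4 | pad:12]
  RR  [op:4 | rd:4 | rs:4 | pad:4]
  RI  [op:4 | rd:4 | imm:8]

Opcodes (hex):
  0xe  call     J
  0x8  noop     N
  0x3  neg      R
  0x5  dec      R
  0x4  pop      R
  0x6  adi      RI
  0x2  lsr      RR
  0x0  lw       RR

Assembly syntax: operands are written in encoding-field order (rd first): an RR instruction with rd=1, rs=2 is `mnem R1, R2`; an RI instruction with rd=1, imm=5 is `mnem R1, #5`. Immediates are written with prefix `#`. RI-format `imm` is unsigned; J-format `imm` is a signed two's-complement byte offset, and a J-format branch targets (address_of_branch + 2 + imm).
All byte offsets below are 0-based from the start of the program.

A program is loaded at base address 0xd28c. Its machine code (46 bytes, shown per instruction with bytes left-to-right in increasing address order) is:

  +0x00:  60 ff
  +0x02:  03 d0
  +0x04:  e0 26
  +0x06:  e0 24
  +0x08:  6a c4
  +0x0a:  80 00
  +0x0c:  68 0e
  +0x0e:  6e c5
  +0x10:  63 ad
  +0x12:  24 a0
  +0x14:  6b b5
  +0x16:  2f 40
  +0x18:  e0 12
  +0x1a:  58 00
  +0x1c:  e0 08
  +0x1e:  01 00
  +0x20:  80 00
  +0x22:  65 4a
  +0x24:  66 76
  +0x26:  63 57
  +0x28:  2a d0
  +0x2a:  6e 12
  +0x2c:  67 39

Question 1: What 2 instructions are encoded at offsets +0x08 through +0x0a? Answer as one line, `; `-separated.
[08] 6a c4 → 0x6ac4
  top 4b → 0x6 → adi [RI]
  rd: (w>>8)&0xf=0xa → R10
  imm: (w>>0)&0xff=0xc4 → #196
[0a] 80 00 → 0x8000
  top 4b → 0x8 → noop [N]

adi R10, #196; noop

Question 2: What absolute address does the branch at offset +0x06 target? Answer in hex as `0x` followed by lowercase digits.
0xd2b8

off 0x06: read e0 24 as big → 0xe024
  op=0xe024>>12=0xe ⇒ call (J)
  imm@[11:0]=0x24 ⇒ #36
  target = base 0xd28c + off 0x06 + 2 + imm 36 = 0xd2b8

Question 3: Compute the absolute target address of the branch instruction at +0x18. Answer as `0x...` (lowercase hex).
0xd2b8

[18] e0 12 → 0xe012
  op=0xe012>>12=0xe ⇒ call (J)
  imm@[11:0]=0x12 ⇒ #18
  target = base 0xd28c + off 0x18 + 2 + imm 18 = 0xd2b8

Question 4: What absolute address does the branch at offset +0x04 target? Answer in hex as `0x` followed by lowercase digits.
0xd2b8

[04] e0 26 → 0xe026
  op=0xe026>>12=0xe ⇒ call (J)
  imm: (w>>0)&0xfff=0x26 → #38
  target = base 0xd28c + off 0x04 + 2 + imm 38 = 0xd2b8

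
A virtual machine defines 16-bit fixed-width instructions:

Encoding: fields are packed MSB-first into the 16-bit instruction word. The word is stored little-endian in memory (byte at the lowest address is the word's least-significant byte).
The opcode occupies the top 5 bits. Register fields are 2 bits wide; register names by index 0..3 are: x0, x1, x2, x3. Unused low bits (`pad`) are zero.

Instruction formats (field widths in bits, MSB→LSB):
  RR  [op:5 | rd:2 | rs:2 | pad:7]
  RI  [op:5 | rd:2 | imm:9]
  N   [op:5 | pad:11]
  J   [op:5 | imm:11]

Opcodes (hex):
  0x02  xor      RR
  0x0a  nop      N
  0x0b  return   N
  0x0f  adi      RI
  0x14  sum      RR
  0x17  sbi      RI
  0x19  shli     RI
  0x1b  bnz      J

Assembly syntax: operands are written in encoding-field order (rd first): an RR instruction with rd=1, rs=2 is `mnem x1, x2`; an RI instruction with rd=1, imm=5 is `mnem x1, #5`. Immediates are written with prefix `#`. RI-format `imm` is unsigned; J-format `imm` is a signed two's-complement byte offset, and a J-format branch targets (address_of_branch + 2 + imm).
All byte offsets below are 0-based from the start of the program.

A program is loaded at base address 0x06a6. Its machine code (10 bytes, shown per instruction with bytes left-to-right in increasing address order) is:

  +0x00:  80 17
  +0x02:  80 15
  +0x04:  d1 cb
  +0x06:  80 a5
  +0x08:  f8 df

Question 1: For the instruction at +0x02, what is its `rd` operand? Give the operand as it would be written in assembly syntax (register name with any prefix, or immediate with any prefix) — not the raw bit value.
@+02  little-endian(80 15) = 0x1580
  top 5b → 0x2 → xor [RR]
  rd@[10:9]=0x2 ⇒ x2
  rs@[8:7]=0x3 ⇒ x3

x2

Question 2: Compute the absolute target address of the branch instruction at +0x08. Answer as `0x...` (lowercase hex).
0x06a8

[08] f8 df → 0xdff8
  op=0xdff8>>11=0x1b ⇒ bnz (J)
  imm: (w>>0)&0x7ff=0x7f8 (s11→-8) → #-8
  target = base 0x06a6 + off 0x08 + 2 + imm -8 = 0x06a8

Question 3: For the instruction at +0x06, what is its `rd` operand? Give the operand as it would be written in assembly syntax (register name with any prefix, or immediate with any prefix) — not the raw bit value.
@+06  little-endian(80 a5) = 0xa580
  op=0xa580>>11=0x14 ⇒ sum (RR)
  rd@[10:9]=0x2 ⇒ x2
  rs@[8:7]=0x3 ⇒ x3

x2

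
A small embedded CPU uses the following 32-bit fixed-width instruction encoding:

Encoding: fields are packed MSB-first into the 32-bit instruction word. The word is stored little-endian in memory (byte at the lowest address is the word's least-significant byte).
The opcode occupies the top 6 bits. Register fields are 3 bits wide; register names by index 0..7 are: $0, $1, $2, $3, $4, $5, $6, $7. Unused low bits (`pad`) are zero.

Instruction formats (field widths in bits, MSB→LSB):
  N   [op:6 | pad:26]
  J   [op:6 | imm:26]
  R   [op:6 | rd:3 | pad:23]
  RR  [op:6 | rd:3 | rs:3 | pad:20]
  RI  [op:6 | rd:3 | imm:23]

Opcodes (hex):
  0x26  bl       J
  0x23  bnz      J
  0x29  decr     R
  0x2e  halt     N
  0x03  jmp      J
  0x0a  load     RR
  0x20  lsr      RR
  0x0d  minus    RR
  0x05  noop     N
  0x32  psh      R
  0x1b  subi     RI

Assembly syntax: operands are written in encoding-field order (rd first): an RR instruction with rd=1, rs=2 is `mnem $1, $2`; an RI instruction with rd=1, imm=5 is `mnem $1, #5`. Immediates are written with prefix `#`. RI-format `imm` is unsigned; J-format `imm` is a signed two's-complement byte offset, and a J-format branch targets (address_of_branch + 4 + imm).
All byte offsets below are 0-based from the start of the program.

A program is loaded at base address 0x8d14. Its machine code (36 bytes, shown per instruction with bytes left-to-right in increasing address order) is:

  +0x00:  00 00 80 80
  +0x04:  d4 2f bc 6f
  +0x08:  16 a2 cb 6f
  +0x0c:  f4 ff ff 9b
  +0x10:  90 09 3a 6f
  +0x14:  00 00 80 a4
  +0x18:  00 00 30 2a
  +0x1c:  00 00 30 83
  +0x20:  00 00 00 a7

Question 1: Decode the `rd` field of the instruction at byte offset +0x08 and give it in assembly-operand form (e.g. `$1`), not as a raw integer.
+0x08: 16 a2 cb 6f ⇒ word 0x6fcba216 (little)
  top 6b → 0x1b → subi [RI]
  [25:23] rd=7 = $7
  [22:0] imm=4956694 = #4956694

$7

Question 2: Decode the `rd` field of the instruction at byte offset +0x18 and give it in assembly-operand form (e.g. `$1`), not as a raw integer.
+0x18: 00 00 30 2a ⇒ word 0x2a300000 (little)
  top 6b → 0xa → load [RR]
  rd@[25:23]=0x4 ⇒ $4
  rs@[22:20]=0x3 ⇒ $3

$4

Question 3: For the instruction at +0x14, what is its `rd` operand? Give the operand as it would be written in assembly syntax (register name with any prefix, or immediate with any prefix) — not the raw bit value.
$1

@+14  little-endian(00 00 80 a4) = 0xa4800000
  opcode bits[31:26]=0x29: decr/R
  rd@[25:23]=0x1 ⇒ $1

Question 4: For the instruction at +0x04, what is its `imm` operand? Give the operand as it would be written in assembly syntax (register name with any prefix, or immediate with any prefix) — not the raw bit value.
[04] d4 2f bc 6f → 0x6fbc2fd4
  top 6b → 0x1b → subi [RI]
  rd@[25:23]=0x7 ⇒ $7
  imm@[22:0]=0x3c2fd4 ⇒ #3944404

#3944404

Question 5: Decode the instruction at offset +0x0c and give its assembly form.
bl #-12

off 0x0c: read f4 ff ff 9b as little → 0x9bfffff4
  opcode bits[31:26]=0x26: bl/J
  [25:0] imm=67108852 (s26→-12) = #-12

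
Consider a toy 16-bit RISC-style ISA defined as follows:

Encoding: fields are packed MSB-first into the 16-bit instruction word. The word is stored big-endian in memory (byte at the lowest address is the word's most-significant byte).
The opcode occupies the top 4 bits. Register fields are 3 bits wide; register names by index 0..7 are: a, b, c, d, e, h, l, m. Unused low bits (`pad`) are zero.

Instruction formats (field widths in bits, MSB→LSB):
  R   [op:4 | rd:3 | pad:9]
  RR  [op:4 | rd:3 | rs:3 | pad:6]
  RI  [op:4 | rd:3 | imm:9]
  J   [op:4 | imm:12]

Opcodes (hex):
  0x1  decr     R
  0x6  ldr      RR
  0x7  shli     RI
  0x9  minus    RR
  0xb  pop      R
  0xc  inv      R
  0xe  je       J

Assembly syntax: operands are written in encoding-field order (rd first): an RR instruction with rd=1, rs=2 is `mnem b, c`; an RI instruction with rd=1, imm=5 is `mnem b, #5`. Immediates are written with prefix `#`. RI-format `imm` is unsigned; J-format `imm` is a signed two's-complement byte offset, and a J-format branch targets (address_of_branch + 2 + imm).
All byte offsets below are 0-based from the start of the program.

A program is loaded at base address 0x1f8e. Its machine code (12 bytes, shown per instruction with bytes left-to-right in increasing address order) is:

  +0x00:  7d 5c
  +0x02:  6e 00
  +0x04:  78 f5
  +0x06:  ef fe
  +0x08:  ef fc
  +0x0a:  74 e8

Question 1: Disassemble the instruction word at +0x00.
@+00  big-endian(7d 5c) = 0x7d5c
  top 4b → 0x7 → shli [RI]
  rd: (w>>9)&0x7=0x6 → l
  imm: (w>>0)&0x1ff=0x15c → #348

shli l, #348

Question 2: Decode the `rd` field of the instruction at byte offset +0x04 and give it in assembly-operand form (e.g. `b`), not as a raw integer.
off 0x04: read 78 f5 as big → 0x78f5
  opcode bits[15:12]=0x7: shli/RI
  rd@[11:9]=0x4 ⇒ e
  imm@[8:0]=0xf5 ⇒ #245

e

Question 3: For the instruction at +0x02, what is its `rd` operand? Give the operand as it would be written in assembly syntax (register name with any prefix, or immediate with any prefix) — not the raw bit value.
m

+0x02: 6e 00 ⇒ word 0x6e00 (big)
  top 4b → 0x6 → ldr [RR]
  rd: (w>>9)&0x7=0x7 → m
  rs: (w>>6)&0x7=0x0 → a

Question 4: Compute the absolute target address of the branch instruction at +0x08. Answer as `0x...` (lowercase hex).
0x1f94

off 0x08: read ef fc as big → 0xeffc
  top 4b → 0xe → je [J]
  imm@[11:0]=0xffc (s12→-4) ⇒ #-4
  target = base 0x1f8e + off 0x08 + 2 + imm -4 = 0x1f94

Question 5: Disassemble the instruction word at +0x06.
[06] ef fe → 0xeffe
  op=0xeffe>>12=0xe ⇒ je (J)
  [11:0] imm=4094 (s12→-2) = #-2

je #-2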